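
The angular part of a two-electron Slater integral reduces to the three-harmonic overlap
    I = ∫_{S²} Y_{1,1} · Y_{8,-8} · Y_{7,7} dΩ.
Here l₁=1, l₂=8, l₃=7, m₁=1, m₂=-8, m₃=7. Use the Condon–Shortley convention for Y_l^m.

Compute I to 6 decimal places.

m-sum 0 ✓  L=16 even ✓  7≤7≤9 ✓
Π(2lᵢ+1) = 3×17×15 = 765
triangle coeff Δ(1,8,7) = 1/2040
Σ_t [1,1]: t=1:−1/25401600 = -1/25401600
(3j)²=8/255 [(1 8 7; 0 0 0)], sign=+1
Σ_t [0,0]: t=0:+1/174356582400 = 1/174356582400
(3j)²=1/17 [(1 8 7; 1 -8 7)], sign=+1
⇒ 4πI² = 24/17
I = (+1)√(24/17/(4π)) = 0.33517856

0.335179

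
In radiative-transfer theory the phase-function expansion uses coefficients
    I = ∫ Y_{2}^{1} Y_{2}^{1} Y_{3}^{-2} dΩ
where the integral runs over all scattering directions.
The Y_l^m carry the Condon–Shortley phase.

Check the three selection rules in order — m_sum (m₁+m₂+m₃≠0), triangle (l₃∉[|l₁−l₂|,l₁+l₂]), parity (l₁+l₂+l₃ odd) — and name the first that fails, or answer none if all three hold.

parity

Σmᵢ = 0  ✓
l₃∈[|l₁−l₂|,l₁+l₂]=[0,4], have l₃=3  ✓
Σlᵢ = 7 ⇒ odd  ✗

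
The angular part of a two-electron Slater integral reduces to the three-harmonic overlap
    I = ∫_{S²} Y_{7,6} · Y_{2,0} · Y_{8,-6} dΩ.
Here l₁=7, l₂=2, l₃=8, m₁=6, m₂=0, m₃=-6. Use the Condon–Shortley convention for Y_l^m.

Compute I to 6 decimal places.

L=17 odd ⇒ parity kills the (l;000) factor ⇒ I = 0

0.000000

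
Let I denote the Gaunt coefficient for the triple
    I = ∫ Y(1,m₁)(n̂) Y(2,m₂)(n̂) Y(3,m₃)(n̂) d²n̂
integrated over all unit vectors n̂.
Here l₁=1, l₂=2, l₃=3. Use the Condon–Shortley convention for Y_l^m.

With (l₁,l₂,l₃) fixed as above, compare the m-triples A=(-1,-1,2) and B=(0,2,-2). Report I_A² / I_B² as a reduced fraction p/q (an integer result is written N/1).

2/1

Shared (l₁,l₂,l₃)=(1,2,3): N and (l;000)² cancel in I_A²/I_B².
A: Δ = 0!·2!·4!/7! = 1/105; Racah Σ t=0..0: t=0:+1/12 = 1/12; ⇒ 3j(1 2 3; -1 -1 2)² = 2/21, sgn -1
B: Δ = 0!·2!·4!/7! = 1/105; Racah Σ t=0..0: t=0:+1/24 = 1/24; ⇒ 3j(1 2 3; 0 2 -2)² = 1/21, sgn -1
I_A²/I_B² = (2/21)/(1/21) = 2/1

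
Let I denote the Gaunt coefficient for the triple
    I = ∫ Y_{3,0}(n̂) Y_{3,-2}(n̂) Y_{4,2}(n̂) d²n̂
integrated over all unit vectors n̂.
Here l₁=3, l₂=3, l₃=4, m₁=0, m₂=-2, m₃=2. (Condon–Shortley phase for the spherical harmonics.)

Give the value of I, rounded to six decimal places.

-0.044418

Checks pass: Σm=0; 10 even; l₃=4∈[0,6].
(2·3+1)(2·3+1)(2·4+1) = 441
Δ: 2! 4! 4! / 11! → 1/34650
sum: t=0:+1/72 t=1:−1/16 t=2:+1/72 = -5/144
3j²(3 3 4; 0 0 0) = Δ·Π!·Σ² = 2/77  (sign -1)
sum: t=0:+1/72 t=1:−1/96 = 1/288
3j²(3 3 4; 0 -2 2) = Δ·Π!·Σ² = 1/462  (sign +1)
combine: 4πI² = 441·2/77·1/462 = 3/121
take √, sign -1: I = -0.04441841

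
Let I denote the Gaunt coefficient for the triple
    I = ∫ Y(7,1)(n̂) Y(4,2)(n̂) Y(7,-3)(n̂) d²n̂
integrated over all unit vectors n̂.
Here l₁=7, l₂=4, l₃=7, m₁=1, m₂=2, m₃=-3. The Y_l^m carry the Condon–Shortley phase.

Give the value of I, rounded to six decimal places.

Rules hold: Σm=0, L=18 even, 3≤7≤11.
N = 15·9·15 = 2025
Δ = 4!·10!·4!/19! = 1/58198140
Racah Σ t=0..4: t=0:+1/17418240 t=1:−1/622080 t=2:+1/230400 t=3:−1/622080 t=4:+1/17418240 = 1/806400
⇒ 3j(7 4 7; 0 0 0)² = 2268/230945, sgn -1
Racah Σ t=2..4: t=2:+1/1658880 t=3:−1/1088640 t=4:+1/7741440 = -13/69672960
⇒ 3j(7 4 7; 1 2 -3)² = 325/149226, sgn -1
4πI² = N·(3j₀)²·(3jₘ)² = 546750/12623809
I = +1·√(0.043311/4π) = 0.05870759

0.058708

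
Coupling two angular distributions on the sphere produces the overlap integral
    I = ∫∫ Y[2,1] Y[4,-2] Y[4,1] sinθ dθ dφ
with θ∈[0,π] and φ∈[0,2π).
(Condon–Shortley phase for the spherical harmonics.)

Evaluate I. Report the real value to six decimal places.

Rules hold: Σm=0, L=10 even, 2≤4≤6.
N = 5·9·9 = 405
Δ = 2!·2!·6!/11! = 1/13860
Racah Σ t=0..2: t=0:+1/192 t=1:−1/36 t=2:+1/192 = -5/288
⇒ 3j(2 4 4; 0 0 0)² = 20/693, sgn -1
Racah Σ t=0..1: t=0:+1/96 t=1:−1/240 = 1/160
⇒ 3j(2 4 4; 1 -2 1)² = 27/1540, sgn -1
4πI² = N·(3j₀)²·(3jₘ)² = 1215/5929
I = +1·√(0.204925/4π) = 0.12770047

0.127700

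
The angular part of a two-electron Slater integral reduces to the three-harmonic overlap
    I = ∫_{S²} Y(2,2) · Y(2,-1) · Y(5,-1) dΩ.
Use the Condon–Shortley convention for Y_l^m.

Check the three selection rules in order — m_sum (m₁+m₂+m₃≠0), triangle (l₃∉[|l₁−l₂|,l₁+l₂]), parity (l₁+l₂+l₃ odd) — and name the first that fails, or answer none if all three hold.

azimuthal sum: 2 − 1 − 1 = 0  ✓
0 ≤ 5 ≤ 4 (triangle on l)  ✗
L = 2 + 2 + 5 = 9 (odd)

triangle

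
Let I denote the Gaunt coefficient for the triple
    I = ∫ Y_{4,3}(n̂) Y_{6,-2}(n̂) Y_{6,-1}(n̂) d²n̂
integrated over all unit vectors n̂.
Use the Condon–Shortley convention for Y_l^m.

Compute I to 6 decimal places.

Checks pass: Σm=0; 16 even; l₃=6∈[2,10].
(2·4+1)(2·6+1)(2·6+1) = 1521
Δ: 4! 4! 8! / 17! → 1/15315300
sum: t=0:+1/829440 t=1:−1/25920 t=2:+1/9216 t=3:−1/25920 t=4:+1/829440 = 7/207360
3j²(4 6 6; 0 0 0) = Δ·Π!·Σ² = 28/2431  (sign +1)
sum: t=0:+1/82944 t=1:−1/103680 = 1/414720
3j²(4 6 6; 3 -2 -1) = Δ·Π!·Σ² = 49/43758  (sign -1)
combine: 4πI² = 1521·28/2431·49/43758 = 686/34969
take √, sign -1: I = -0.03951077

-0.039511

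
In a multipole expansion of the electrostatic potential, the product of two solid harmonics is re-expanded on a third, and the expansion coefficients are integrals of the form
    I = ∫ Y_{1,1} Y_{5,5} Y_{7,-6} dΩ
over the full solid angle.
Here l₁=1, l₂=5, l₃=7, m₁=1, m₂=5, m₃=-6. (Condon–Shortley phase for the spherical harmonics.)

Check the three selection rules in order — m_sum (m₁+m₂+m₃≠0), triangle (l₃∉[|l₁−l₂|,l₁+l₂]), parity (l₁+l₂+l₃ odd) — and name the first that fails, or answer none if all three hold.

triangle

azimuthal sum: 1 + 5 − 6 = 0  ✓
4 ≤ 7 ≤ 6 (triangle on l)  ✗
L = 1 + 5 + 7 = 13 (odd)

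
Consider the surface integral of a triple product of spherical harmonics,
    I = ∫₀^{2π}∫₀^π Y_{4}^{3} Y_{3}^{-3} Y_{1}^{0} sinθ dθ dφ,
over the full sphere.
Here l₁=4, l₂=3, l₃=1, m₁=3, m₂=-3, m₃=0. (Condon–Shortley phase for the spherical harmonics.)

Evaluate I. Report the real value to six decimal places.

Rules hold: Σm=0, L=8 even, 1≤1≤7.
N = 9·7·3 = 189
Δ = 6!·2!·0!/9! = 1/252
Racah Σ t=3..3: t=3:−1/36 = -1/36
⇒ 3j(4 3 1; 0 0 0)² = 4/63, sgn +1
Racah Σ t=0..0: t=0:+1/720 = 1/720
⇒ 3j(4 3 1; 3 -3 0)² = 1/36, sgn -1
4πI² = N·(3j₀)²·(3jₘ)² = 1/3
I = -1·√(0.333333/4π) = -0.16286750

-0.162868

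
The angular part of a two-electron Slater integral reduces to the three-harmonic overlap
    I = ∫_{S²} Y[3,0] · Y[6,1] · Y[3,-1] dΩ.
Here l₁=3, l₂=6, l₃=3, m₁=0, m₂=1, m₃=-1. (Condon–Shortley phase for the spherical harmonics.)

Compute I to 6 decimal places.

-0.221775

Checks pass: Σm=0; 12 even; l₃=3∈[3,9].
(2·3+1)(2·6+1)(2·3+1) = 637
Δ: 6! 0! 6! / 13! → 1/12012
sum: t=3:−1/1296 = -1/1296
3j²(3 6 3; 0 0 0) = Δ·Π!·Σ² = 100/3003  (sign +1)
sum: t=3:−1/1728 = -1/1728
3j²(3 6 3; 0 1 -1) = Δ·Π!·Σ² = 25/858  (sign -1)
combine: 4πI² = 637·100/3003·25/858 = 8750/14157
take √, sign -1: I = -0.22177545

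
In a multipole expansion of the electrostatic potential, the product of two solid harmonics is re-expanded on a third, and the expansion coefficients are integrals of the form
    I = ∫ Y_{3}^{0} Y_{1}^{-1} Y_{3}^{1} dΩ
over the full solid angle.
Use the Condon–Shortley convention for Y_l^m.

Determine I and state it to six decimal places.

0.000000

l₁+l₂+l₃=7 is odd: 3j(l;000)=0 ⇒ I=0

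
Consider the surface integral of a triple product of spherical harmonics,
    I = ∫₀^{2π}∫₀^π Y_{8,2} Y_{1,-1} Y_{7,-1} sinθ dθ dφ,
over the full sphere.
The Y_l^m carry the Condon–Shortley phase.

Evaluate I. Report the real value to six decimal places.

0.205254

m-sum 0 ✓  L=16 even ✓  7≤7≤9 ✓
Π(2lᵢ+1) = 17×3×15 = 765
triangle coeff Δ(8,1,7) = 1/2040
Σ_t [1,1]: t=1:−1/25401600 = -1/25401600
(3j)²=8/255 [(8 1 7; 0 0 0)], sign=+1
Σ_t [0,0]: t=0:+1/58060800 = 1/58060800
(3j)²=3/136 [(8 1 7; 2 -1 -1)], sign=+1
⇒ 4πI² = 9/17
I = (+1)√(9/17/(4π)) = 0.20525411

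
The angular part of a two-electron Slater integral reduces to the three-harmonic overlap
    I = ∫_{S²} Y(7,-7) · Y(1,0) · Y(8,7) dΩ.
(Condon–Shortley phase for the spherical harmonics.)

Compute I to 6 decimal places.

-0.118504

Checks pass: Σm=0; 16 even; l₃=8∈[6,8].
(2·7+1)(2·1+1)(2·8+1) = 765
Δ: 0! 14! 2! / 17! → 1/2040
sum: t=0:+1/25401600 = 1/25401600
3j²(7 1 8; 0 0 0) = Δ·Π!·Σ² = 8/255  (sign +1)
sum: t=0:+1/87178291200 = 1/87178291200
3j²(7 1 8; -7 0 7) = Δ·Π!·Σ² = 1/136  (sign -1)
combine: 4πI² = 765·8/255·1/136 = 3/17
take √, sign -1: I = -0.11850352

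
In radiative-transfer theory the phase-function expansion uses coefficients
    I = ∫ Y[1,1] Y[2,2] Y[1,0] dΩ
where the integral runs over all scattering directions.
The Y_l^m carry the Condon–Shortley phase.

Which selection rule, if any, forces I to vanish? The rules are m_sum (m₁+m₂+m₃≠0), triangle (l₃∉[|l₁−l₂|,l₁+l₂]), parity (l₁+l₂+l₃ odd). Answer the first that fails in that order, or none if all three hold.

m_sum

Σmᵢ = 3  ✗
l₃∈[|l₁−l₂|,l₁+l₂]=[1,3], have l₃=1
Σlᵢ = 4 ⇒ even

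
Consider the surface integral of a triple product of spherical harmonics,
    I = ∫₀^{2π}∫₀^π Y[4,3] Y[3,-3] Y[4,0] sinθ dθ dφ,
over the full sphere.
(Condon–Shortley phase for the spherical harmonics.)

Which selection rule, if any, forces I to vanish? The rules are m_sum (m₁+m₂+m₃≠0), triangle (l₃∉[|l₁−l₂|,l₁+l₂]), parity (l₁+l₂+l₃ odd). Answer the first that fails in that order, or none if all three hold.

parity

m₁+m₂+m₃ = 3 − 3 + 0 = 0  ✓
triangle: |4−3|=1 ≤ l₃=4 ≤ 4+3=7  ✓
parity: l₁+l₂+l₃ = 11 is odd  ✗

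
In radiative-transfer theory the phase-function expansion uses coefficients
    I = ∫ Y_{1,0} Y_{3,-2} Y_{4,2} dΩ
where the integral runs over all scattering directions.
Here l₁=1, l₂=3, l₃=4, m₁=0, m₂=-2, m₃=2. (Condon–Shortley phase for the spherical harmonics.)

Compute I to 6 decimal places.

m-sum 0 ✓  L=8 even ✓  2≤4≤4 ✓
Π(2lᵢ+1) = 3×7×9 = 189
triangle coeff Δ(1,3,4) = 1/252
Σ_t [0,0]: t=0:+1/36 = 1/36
(3j)²=4/63 [(1 3 4; 0 0 0)], sign=+1
Σ_t [0,0]: t=0:+1/120 = 1/120
(3j)²=1/21 [(1 3 4; 0 -2 2)], sign=+1
⇒ 4πI² = 4/7
I = (+1)√(4/7/(4π)) = 0.21324362

0.213244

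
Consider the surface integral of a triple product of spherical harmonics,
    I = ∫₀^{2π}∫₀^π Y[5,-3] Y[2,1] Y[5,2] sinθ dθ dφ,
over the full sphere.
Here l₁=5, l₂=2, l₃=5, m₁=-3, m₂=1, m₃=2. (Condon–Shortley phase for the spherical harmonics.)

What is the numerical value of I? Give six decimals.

-0.161739

m-sum 0 ✓  L=12 even ✓  3≤5≤7 ✓
Π(2lᵢ+1) = 11×5×11 = 605
triangle coeff Δ(5,2,5) = 1/38610
Σ_t [0,2]: t=0:+1/2880 t=1:−1/576 t=2:+1/2880 = -1/960
(3j)²=10/429 [(5 2 5; 0 0 0)], sign=+1
Σ_t [1,2]: t=1:−1/10080 t=2:+1/2880 = 1/4032
(3j)²=10/429 [(5 2 5; -3 1 2)], sign=-1
⇒ 4πI² = 500/1521
I = (-1)√(500/1521/(4π)) = -0.16173926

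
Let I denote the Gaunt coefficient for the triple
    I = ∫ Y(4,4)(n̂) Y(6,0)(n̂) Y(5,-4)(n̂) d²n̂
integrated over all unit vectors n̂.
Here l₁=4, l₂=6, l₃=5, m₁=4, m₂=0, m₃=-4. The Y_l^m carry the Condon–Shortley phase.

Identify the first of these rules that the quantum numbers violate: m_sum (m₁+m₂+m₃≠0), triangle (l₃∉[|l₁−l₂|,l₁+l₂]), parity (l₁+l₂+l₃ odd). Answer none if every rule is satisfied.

parity

m₁+m₂+m₃ = 4 + 0 − 4 = 0  ✓
triangle: |4−6|=2 ≤ l₃=5 ≤ 4+6=10  ✓
parity: l₁+l₂+l₃ = 15 is odd  ✗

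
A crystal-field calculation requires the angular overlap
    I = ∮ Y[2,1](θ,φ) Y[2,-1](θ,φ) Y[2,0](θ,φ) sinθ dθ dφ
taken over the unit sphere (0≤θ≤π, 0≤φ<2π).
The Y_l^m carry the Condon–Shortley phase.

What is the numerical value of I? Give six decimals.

-0.090112

m-sum 0 ✓  L=6 even ✓  0≤2≤4 ✓
Π(2lᵢ+1) = 5×5×5 = 125
triangle coeff Δ(2,2,2) = 1/630
Σ_t [0,2]: t=0:+1/8 t=1:−1/1 t=2:+1/8 = -3/4
(3j)²=2/35 [(2 2 2; 0 0 0)], sign=-1
Σ_t [0,1]: t=0:+1/2 t=1:−1/4 = 1/4
(3j)²=1/70 [(2 2 2; 1 -1 0)], sign=+1
⇒ 4πI² = 5/49
I = (-1)√(5/49/(4π)) = -0.09011188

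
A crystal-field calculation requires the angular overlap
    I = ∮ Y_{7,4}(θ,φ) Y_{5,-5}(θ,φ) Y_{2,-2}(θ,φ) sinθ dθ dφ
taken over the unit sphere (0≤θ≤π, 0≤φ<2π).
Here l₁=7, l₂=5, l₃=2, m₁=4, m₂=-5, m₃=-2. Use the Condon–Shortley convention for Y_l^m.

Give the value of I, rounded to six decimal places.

4 − 5 − 2 = -3 ≠ 0: azimuthal integral kills it; I = 0

0.000000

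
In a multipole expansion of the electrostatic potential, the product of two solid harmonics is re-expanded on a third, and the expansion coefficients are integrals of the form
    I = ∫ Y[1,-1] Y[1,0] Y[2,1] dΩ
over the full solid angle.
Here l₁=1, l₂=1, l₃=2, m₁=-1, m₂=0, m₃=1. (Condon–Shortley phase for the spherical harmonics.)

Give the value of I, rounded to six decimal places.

Rules hold: Σm=0, L=4 even, 0≤2≤2.
N = 3·3·5 = 45
Δ = 0!·2!·2!/5! = 1/30
Racah Σ t=0..0: t=0:+1/1 = 1/1
⇒ 3j(1 1 2; 0 0 0)² = 2/15, sgn +1
Racah Σ t=0..0: t=0:+1/2 = 1/2
⇒ 3j(1 1 2; -1 0 1)² = 1/10, sgn -1
4πI² = N·(3j₀)²·(3jₘ)² = 3/5
I = -1·√(0.6/4π) = -0.21850969

-0.218510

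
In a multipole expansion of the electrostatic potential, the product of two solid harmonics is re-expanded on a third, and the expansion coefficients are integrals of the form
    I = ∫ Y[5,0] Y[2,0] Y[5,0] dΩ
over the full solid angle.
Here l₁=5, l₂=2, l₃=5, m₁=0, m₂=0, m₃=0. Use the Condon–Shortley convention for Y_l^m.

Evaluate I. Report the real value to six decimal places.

0.161739

m-sum 0 ✓  L=12 even ✓  3≤5≤7 ✓
Π(2lᵢ+1) = 11×5×11 = 605
triangle coeff Δ(5,2,5) = 1/38610
Σ_t [0,2]: t=0:+1/2880 t=1:−1/576 t=2:+1/2880 = -1/960
(3j)²=10/429 [(5 2 5; 0 0 0)], sign=+1
(m-triple is (0,0,0) — same symbol as above.)
⇒ 4πI² = 500/1521
I = (+1)√(500/1521/(4π)) = 0.16173926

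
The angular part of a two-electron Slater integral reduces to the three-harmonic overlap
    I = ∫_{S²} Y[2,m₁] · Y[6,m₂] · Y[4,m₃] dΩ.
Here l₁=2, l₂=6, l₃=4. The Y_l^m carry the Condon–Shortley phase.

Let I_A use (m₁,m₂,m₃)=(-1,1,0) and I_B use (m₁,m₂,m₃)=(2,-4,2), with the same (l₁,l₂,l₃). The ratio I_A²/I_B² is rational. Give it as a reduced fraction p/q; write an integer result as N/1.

Same 2,6,4: normalisation and zero-m 3j drop out of the ratio.
A: Δ: 4! 0! 8! / 13! → 1/6435; sum: t=3:−1/3456 = -1/3456; 3j²(2 6 4; -1 1 0) = Δ·Π!·Σ² = 35/1287  (sign -1)
B: Δ: 4! 0! 8! / 13! → 1/6435; sum: t=0:+1/34560 = 1/34560; 3j²(2 6 4; 2 -4 2) = Δ·Π!·Σ² = 14/429  (sign +1)
I_A²/I_B² = (35/1287)/(14/429) = 5/6

5/6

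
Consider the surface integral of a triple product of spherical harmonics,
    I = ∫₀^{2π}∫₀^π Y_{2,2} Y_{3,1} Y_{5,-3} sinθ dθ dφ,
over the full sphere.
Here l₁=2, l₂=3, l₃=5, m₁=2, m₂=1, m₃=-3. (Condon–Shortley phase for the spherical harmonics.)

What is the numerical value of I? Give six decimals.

-0.200476

Checks pass: Σm=0; 10 even; l₃=5∈[1,5].
(2·2+1)(2·3+1)(2·5+1) = 385
Δ: 0! 4! 6! / 11! → 1/2310
sum: t=0:+1/144 = 1/144
3j²(2 3 5; 0 0 0) = Δ·Π!·Σ² = 10/231  (sign -1)
sum: t=0:+1/1152 = 1/1152
3j²(2 3 5; 2 1 -3) = Δ·Π!·Σ² = 1/33  (sign +1)
combine: 4πI² = 385·10/231·1/33 = 50/99
take √, sign -1: I = -0.20047604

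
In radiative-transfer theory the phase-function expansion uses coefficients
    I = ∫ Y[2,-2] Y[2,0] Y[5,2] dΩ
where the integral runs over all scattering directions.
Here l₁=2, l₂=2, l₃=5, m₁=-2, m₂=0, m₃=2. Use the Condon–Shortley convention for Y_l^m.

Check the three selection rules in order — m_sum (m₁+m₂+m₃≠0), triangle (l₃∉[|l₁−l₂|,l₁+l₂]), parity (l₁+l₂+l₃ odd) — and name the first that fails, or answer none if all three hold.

m₁+m₂+m₃ = -2 + 0 + 2 = 0  ✓
triangle: |2−2|=0 ≤ l₃=5 ≤ 2+2=4  ✗
parity: l₁+l₂+l₃ = 9 is odd

triangle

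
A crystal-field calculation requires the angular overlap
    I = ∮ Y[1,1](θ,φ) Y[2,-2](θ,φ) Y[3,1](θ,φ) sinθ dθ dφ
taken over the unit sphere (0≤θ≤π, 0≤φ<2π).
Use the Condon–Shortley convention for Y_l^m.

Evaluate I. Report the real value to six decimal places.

Rules hold: Σm=0, L=6 even, 1≤3≤3.
N = 3·5·7 = 105
Δ = 0!·2!·4!/7! = 1/105
Racah Σ t=0..0: t=0:+1/4 = 1/4
⇒ 3j(1 2 3; 0 0 0)² = 3/35, sgn -1
Racah Σ t=0..0: t=0:+1/48 = 1/48
⇒ 3j(1 2 3; 1 -2 1)² = 1/105, sgn +1
4πI² = N·(3j₀)²·(3jₘ)² = 3/35
I = -1·√(0.0857143/4π) = -0.08258890

-0.082589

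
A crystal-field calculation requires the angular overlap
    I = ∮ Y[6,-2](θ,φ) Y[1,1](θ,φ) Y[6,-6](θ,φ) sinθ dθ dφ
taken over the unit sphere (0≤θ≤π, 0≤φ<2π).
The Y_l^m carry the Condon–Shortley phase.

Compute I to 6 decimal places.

m-sum = -2 + 1 − 6 = -7 ≠ 0 ⇒ I = 0

0.000000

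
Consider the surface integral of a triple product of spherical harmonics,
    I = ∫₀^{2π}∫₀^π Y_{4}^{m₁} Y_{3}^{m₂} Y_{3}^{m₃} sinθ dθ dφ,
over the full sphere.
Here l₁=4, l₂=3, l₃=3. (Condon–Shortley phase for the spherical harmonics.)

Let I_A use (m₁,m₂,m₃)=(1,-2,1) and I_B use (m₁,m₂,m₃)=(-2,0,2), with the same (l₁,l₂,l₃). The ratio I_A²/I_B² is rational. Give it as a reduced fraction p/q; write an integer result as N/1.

32/3

Same 4,3,3: normalisation and zero-m 3j drop out of the ratio.
A: Δ: 4! 4! 2! / 11! → 1/34650; sum: t=0:+1/144 t=1:−1/48 = -1/72; 3j²(4 3 3; 1 -2 1) = Δ·Π!·Σ² = 16/693  (sign -1)
B: Δ: 4! 4! 2! / 11! → 1/34650; sum: t=2:+1/96 t=3:−1/72 = -1/288; 3j²(4 3 3; -2 0 2) = Δ·Π!·Σ² = 1/462  (sign +1)
I_A²/I_B² = (16/693)/(1/462) = 32/3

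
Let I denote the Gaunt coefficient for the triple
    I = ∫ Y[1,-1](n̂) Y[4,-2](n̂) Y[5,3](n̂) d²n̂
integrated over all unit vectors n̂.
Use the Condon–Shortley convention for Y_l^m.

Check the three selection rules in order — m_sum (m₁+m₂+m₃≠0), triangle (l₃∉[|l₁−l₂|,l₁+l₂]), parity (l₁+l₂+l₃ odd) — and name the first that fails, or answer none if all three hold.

none

azimuthal sum: -1 − 2 + 3 = 0  ✓
3 ≤ 5 ≤ 5 (triangle on l)  ✓
L = 1 + 4 + 5 = 10 (even)  ✓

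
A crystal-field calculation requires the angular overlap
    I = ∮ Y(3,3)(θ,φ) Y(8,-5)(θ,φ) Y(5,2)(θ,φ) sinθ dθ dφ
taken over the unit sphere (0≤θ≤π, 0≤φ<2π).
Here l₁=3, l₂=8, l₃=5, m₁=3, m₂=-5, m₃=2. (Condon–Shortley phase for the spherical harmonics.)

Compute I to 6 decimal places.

-0.173916

Checks pass: Σm=0; 16 even; l₃=5∈[5,11].
(2·3+1)(2·8+1)(2·5+1) = 1309
Δ: 6! 0! 10! / 17! → 1/136136
sum: t=3:−1/518400 = -1/518400
3j²(3 8 5; 0 0 0) = Δ·Π!·Σ² = 56/2431  (sign +1)
sum: t=0:+1/21772800 = 1/21772800
3j²(3 8 5; 3 -5 2) = Δ·Π!·Σ² = 3/238  (sign -1)
combine: 4πI² = 1309·56/2431·3/238 = 84/221
take √, sign -1: I = -0.17391561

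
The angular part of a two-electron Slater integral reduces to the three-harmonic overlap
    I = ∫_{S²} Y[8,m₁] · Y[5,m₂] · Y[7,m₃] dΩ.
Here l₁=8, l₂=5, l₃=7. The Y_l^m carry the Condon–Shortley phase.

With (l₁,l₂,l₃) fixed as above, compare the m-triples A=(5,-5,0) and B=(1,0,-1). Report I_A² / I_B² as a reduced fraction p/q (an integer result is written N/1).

1144/343

Same 8,5,7: normalisation and zero-m 3j drop out of the ratio.
A: Δ: 6! 10! 4! / 21! → 1/814773960; sum: t=0:+1/522547200 = 1/522547200; 3j²(8 5 7; 5 -5 0) = Δ·Π!·Σ² = 5/323  (sign -1)
B: Δ: 6! 10! 4! / 21! → 1/814773960; sum: t=1:−1/49766400 t=2:+1/4147200 t=3:−1/2488320 t=4:+1/8709120 t=5:−1/232243200 = -7/99532800; 3j²(8 5 7; 1 0 -1) = Δ·Π!·Σ² = 1715/369512  (sign -1)
I_A²/I_B² = (5/323)/(1715/369512) = 1144/343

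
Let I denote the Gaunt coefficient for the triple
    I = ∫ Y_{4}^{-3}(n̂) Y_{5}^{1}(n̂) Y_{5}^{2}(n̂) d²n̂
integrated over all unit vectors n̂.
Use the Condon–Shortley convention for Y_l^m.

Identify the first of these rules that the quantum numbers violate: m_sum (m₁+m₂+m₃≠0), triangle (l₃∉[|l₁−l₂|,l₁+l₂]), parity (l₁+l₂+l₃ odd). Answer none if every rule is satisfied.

none

Σmᵢ = 0  ✓
l₃∈[|l₁−l₂|,l₁+l₂]=[1,9], have l₃=5  ✓
Σlᵢ = 14 ⇒ even  ✓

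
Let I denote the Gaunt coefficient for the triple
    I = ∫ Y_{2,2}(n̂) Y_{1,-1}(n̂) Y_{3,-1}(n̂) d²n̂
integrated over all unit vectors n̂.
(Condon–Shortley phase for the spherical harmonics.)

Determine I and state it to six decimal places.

Rules hold: Σm=0, L=6 even, 1≤3≤3.
N = 5·3·7 = 105
Δ = 0!·4!·2!/7! = 1/105
Racah Σ t=0..0: t=0:+1/4 = 1/4
⇒ 3j(2 1 3; 0 0 0)² = 3/35, sgn -1
Racah Σ t=0..0: t=0:+1/48 = 1/48
⇒ 3j(2 1 3; 2 -1 -1)² = 1/105, sgn +1
4πI² = N·(3j₀)²·(3jₘ)² = 3/35
I = -1·√(0.0857143/4π) = -0.08258890

-0.082589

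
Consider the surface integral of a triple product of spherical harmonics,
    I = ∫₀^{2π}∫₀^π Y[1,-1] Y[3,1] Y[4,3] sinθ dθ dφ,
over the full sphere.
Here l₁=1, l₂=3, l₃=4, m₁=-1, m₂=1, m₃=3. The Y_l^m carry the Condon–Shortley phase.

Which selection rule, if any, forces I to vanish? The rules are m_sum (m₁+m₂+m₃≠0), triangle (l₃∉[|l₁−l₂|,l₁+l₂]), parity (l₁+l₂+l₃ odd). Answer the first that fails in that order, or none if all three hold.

m_sum

azimuthal sum: -1 + 1 + 3 = 3  ✗
2 ≤ 4 ≤ 4 (triangle on l)
L = 1 + 3 + 4 = 8 (even)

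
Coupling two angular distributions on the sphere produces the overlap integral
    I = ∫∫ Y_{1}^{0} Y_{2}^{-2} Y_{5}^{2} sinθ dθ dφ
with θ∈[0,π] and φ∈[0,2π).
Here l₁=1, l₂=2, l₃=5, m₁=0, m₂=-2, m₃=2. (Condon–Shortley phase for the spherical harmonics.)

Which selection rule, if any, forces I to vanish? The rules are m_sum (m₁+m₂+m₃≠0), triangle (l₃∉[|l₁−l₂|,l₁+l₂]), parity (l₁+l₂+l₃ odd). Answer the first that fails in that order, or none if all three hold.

azimuthal sum: 0 − 2 + 2 = 0  ✓
1 ≤ 5 ≤ 3 (triangle on l)  ✗
L = 1 + 2 + 5 = 8 (even)

triangle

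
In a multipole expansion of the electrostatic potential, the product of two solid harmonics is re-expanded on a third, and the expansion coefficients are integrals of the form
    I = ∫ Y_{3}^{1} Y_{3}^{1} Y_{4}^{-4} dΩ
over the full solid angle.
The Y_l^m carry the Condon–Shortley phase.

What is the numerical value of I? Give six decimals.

1 + 1 − 4 = -2 ≠ 0: azimuthal integral kills it; I = 0

0.000000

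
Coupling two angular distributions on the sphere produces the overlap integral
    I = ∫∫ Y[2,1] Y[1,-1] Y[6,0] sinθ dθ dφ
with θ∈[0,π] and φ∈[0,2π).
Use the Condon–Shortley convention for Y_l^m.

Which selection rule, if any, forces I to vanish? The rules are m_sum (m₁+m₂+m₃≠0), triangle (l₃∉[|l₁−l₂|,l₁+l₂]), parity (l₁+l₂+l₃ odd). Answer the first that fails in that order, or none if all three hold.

azimuthal sum: 1 − 1 + 0 = 0  ✓
1 ≤ 6 ≤ 3 (triangle on l)  ✗
L = 2 + 1 + 6 = 9 (odd)

triangle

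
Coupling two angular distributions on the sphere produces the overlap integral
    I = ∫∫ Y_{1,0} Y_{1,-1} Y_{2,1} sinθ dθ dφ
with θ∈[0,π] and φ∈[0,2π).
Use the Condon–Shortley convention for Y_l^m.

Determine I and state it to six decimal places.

m-sum 0 ✓  L=4 even ✓  0≤2≤2 ✓
Π(2lᵢ+1) = 3×3×5 = 45
triangle coeff Δ(1,1,2) = 1/30
Σ_t [0,0]: t=0:+1/1 = 1/1
(3j)²=2/15 [(1 1 2; 0 0 0)], sign=+1
Σ_t [0,0]: t=0:+1/2 = 1/2
(3j)²=1/10 [(1 1 2; 0 -1 1)], sign=-1
⇒ 4πI² = 3/5
I = (-1)√(3/5/(4π)) = -0.21850969

-0.218510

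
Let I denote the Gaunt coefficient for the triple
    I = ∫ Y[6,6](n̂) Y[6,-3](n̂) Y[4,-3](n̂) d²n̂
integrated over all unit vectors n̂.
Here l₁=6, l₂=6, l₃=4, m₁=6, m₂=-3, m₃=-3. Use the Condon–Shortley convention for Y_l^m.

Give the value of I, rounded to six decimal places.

m-sum 0 ✓  L=16 even ✓  0≤4≤12 ✓
Π(2lᵢ+1) = 13×13×9 = 1521
triangle coeff Δ(6,6,4) = 1/15315300
Σ_t [2,6]: t=2:+1/829440 t=3:−1/25920 t=4:+1/9216 t=5:−1/25920 t=6:+1/829440 = 7/207360
(3j)²=28/2431 [(6 6 4; 0 0 0)], sign=+1
Σ_t [0,0]: t=0:+1/5806080 = 1/5806080
(3j)²=9/884 [(6 6 4; 6 -3 -3)], sign=-1
⇒ 4πI² = 567/3179
I = (-1)√(567/3179/(4π)) = -0.11913554

-0.119136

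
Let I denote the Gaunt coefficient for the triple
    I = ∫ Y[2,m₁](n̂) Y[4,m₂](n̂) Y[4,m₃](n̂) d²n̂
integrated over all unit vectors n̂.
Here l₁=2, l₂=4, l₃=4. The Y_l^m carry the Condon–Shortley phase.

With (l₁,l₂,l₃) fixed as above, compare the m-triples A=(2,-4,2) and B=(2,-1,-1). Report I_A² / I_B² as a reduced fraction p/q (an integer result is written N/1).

Shared (l₁,l₂,l₃)=(2,4,4): N and (l;000)² cancel in I_A²/I_B².
A: Δ = 2!·2!·6!/11! = 1/13860; Racah Σ t=0..0: t=0:+1/2880 = 1/2880; ⇒ 3j(2 4 4; 2 -4 2)² = 2/165, sgn +1
B: Δ = 2!·2!·6!/11! = 1/13860; Racah Σ t=0..0: t=0:+1/144 = 1/144; ⇒ 3j(2 4 4; 2 -1 -1)² = 10/231, sgn -1
I_A²/I_B² = (2/165)/(10/231) = 7/25

7/25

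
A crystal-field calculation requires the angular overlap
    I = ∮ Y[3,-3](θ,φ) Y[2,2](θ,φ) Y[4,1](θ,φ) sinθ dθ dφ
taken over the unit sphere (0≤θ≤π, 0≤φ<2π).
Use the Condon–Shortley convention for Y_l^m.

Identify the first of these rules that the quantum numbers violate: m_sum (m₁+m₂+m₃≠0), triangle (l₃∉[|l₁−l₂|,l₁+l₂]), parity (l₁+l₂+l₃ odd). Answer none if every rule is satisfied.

azimuthal sum: -3 + 2 + 1 = 0  ✓
1 ≤ 4 ≤ 5 (triangle on l)  ✓
L = 3 + 2 + 4 = 9 (odd)  ✗

parity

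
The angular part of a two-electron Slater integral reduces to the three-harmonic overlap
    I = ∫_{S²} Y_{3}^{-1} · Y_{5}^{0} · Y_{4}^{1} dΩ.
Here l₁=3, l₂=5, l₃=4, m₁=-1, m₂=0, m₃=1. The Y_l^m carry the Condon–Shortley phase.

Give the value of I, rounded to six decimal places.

Checks pass: Σm=0; 12 even; l₃=4∈[2,8].
(2·3+1)(2·5+1)(2·4+1) = 693
Δ: 4! 2! 6! / 13! → 1/180180
sum: t=1:−1/576 t=2:+1/144 t=3:−1/576 = 1/288
3j²(3 5 4; 0 0 0) = Δ·Π!·Σ² = 20/1001  (sign +1)
sum: t=2:+1/288 t=3:−1/288 t=4:+1/5760 = 1/5760
3j²(3 5 4; -1 0 1) = Δ·Π!·Σ² = 1/12012  (sign -1)
combine: 4πI² = 693·20/1001·1/12012 = 15/13013
take √, sign -1: I = -0.00957750

-0.009577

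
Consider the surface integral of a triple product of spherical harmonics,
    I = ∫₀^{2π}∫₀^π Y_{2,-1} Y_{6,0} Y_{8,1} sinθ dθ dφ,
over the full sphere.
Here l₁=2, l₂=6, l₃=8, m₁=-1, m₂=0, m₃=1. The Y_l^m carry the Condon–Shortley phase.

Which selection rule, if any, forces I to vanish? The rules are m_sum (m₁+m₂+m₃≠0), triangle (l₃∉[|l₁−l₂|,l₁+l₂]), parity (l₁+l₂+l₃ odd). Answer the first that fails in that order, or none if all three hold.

Σmᵢ = 0  ✓
l₃∈[|l₁−l₂|,l₁+l₂]=[4,8], have l₃=8  ✓
Σlᵢ = 16 ⇒ even  ✓

none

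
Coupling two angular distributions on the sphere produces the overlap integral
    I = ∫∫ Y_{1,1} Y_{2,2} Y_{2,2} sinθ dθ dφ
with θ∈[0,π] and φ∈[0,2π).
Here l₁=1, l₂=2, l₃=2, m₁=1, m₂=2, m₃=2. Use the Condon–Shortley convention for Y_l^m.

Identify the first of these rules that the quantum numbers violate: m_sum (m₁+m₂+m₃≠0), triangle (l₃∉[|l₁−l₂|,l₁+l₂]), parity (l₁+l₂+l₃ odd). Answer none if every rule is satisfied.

m_sum

azimuthal sum: 1 + 2 + 2 = 5  ✗
1 ≤ 2 ≤ 3 (triangle on l)
L = 1 + 2 + 2 = 5 (odd)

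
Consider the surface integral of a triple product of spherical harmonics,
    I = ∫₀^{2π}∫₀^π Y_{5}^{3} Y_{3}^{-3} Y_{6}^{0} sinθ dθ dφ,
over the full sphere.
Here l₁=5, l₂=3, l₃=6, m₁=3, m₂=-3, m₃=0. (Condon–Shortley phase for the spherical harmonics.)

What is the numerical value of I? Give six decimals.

-0.110086

Checks pass: Σm=0; 14 even; l₃=6∈[2,8].
(2·5+1)(2·3+1)(2·6+1) = 1001
Δ: 2! 8! 4! / 15! → 1/675675
sum: t=0:+1/8640 t=1:−1/2304 t=2:+1/8640 = -7/34560
3j²(5 3 6; 0 0 0) = Δ·Π!·Σ² = 7/429  (sign -1)
sum: t=0:+1/69120 = 1/69120
3j²(5 3 6; 3 -3 0) = Δ·Π!·Σ² = 4/429  (sign +1)
combine: 4πI² = 1001·7/429·4/429 = 196/1287
take √, sign -1: I = -0.11008644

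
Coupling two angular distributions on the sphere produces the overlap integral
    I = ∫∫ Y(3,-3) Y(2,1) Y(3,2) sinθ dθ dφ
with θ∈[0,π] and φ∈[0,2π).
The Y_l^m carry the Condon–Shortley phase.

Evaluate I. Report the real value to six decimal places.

-0.210261

Checks pass: Σm=0; 8 even; l₃=3∈[1,5].
(2·3+1)(2·2+1)(2·3+1) = 245
Δ: 2! 4! 2! / 9! → 1/3780
sum: t=0:+1/24 t=1:−1/4 t=2:+1/24 = -1/6
3j²(3 2 3; 0 0 0) = Δ·Π!·Σ² = 4/105  (sign +1)
sum: t=2:+1/48 = 1/48
3j²(3 2 3; -3 1 2) = Δ·Π!·Σ² = 5/84  (sign -1)
combine: 4πI² = 245·4/105·5/84 = 5/9
take √, sign -1: I = -0.21026104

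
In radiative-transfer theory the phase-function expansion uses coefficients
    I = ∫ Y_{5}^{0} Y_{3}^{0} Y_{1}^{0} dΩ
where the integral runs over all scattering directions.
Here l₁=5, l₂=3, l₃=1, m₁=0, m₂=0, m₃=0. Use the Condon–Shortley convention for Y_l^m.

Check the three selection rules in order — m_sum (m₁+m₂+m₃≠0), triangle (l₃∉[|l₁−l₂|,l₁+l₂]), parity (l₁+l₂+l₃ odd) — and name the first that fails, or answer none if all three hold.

Σmᵢ = 0  ✓
l₃∈[|l₁−l₂|,l₁+l₂]=[2,8], have l₃=1  ✗
Σlᵢ = 9 ⇒ odd

triangle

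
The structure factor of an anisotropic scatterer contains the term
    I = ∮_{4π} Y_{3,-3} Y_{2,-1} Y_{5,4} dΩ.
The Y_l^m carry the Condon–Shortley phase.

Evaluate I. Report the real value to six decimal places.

Rules hold: Σm=0, L=10 even, 1≤5≤5.
N = 7·5·11 = 385
Δ = 0!·6!·4!/11! = 1/2310
Racah Σ t=0..0: t=0:+1/144 = 1/144
⇒ 3j(3 2 5; 0 0 0)² = 10/231, sgn -1
Racah Σ t=0..0: t=0:+1/4320 = 1/4320
⇒ 3j(3 2 5; -3 -1 4)² = 2/55, sgn -1
4πI² = N·(3j₀)²·(3jₘ)² = 20/33
I = +1·√(0.606061/4π) = 0.21961050

0.219610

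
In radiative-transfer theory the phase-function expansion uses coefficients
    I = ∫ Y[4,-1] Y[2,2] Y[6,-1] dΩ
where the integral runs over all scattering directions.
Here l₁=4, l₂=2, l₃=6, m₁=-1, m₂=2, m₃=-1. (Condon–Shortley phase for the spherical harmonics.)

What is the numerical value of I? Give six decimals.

Rules hold: Σm=0, L=12 even, 2≤6≤6.
N = 9·5·13 = 585
Δ = 0!·8!·4!/13! = 1/6435
Racah Σ t=0..0: t=0:+1/2304 = 1/2304
⇒ 3j(4 2 6; 0 0 0)² = 5/143, sgn +1
Racah Σ t=0..0: t=0:+1/17280 = 1/17280
⇒ 3j(4 2 6; -1 2 -1)² = 7/1287, sgn -1
4πI² = N·(3j₀)²·(3jₘ)² = 175/1573
I = -1·√(0.111252/4π) = -0.09409136

-0.094091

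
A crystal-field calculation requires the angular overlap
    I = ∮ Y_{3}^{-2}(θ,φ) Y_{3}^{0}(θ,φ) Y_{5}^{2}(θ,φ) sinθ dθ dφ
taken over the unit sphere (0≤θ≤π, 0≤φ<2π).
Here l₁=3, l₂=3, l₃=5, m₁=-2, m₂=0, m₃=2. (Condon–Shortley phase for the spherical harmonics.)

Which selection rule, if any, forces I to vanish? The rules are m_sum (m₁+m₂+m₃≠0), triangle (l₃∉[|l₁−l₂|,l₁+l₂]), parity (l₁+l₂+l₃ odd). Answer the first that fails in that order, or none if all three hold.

parity

azimuthal sum: -2 + 0 + 2 = 0  ✓
0 ≤ 5 ≤ 6 (triangle on l)  ✓
L = 3 + 3 + 5 = 11 (odd)  ✗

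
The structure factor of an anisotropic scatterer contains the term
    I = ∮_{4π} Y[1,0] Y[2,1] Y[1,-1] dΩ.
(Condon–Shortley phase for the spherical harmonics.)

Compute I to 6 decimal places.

m-sum 0 ✓  L=4 even ✓  1≤1≤3 ✓
Π(2lᵢ+1) = 3×5×3 = 45
triangle coeff Δ(1,2,1) = 1/30
Σ_t [1,1]: t=1:−1/1 = -1/1
(3j)²=2/15 [(1 2 1; 0 0 0)], sign=+1
Σ_t [1,1]: t=1:−1/2 = -1/2
(3j)²=1/10 [(1 2 1; 0 1 -1)], sign=-1
⇒ 4πI² = 3/5
I = (-1)√(3/5/(4π)) = -0.21850969

-0.218510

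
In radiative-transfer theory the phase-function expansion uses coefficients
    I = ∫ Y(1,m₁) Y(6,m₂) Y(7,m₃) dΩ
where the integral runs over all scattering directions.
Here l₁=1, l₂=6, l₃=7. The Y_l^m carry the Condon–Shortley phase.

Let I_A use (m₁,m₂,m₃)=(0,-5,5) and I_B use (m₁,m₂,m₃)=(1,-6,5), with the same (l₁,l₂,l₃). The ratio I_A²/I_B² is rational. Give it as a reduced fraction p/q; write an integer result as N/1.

24/1

Same 1,6,7: normalisation and zero-m 3j drop out of the ratio.
A: Δ: 0! 2! 12! / 15! → 1/1365; sum: t=0:+1/39916800 = 1/39916800; 3j²(1 6 7; 0 -5 5) = Δ·Π!·Σ² = 8/455  (sign +1)
B: Δ: 0! 2! 12! / 15! → 1/1365; sum: t=0:+1/958003200 = 1/958003200; 3j²(1 6 7; 1 -6 5) = Δ·Π!·Σ² = 1/1365  (sign +1)
I_A²/I_B² = (8/455)/(1/1365) = 24/1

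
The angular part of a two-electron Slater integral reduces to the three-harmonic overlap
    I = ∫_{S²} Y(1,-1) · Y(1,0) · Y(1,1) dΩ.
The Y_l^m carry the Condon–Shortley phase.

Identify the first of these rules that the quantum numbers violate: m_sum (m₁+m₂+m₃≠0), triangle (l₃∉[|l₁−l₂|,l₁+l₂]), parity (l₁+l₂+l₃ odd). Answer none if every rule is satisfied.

azimuthal sum: -1 + 0 + 1 = 0  ✓
0 ≤ 1 ≤ 2 (triangle on l)  ✓
L = 1 + 1 + 1 = 3 (odd)  ✗

parity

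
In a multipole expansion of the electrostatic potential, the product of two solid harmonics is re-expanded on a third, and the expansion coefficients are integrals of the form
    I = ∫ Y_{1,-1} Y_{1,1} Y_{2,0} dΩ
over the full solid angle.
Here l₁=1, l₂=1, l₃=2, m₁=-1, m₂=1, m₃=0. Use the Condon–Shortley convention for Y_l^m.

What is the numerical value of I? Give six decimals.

0.126157

m-sum 0 ✓  L=4 even ✓  0≤2≤2 ✓
Π(2lᵢ+1) = 3×3×5 = 45
triangle coeff Δ(1,1,2) = 1/30
Σ_t [0,0]: t=0:+1/1 = 1/1
(3j)²=2/15 [(1 1 2; 0 0 0)], sign=+1
Σ_t [0,0]: t=0:+1/4 = 1/4
(3j)²=1/30 [(1 1 2; -1 1 0)], sign=+1
⇒ 4πI² = 1/5
I = (+1)√(1/5/(4π)) = 0.12615663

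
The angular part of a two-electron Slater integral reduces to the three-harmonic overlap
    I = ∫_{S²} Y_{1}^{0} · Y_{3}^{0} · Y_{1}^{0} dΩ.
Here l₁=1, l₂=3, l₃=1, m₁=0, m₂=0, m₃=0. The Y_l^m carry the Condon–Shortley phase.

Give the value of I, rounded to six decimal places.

l₃=1 ∉ [2,4] — triangle fails ⇒ I = 0

0.000000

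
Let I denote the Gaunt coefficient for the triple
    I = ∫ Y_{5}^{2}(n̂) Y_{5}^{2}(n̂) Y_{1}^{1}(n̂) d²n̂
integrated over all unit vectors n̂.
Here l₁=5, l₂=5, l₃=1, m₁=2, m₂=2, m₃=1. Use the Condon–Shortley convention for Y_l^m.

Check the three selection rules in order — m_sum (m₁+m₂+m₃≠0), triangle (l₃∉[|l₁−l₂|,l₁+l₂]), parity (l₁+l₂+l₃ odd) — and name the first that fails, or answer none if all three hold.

Σmᵢ = 5  ✗
l₃∈[|l₁−l₂|,l₁+l₂]=[0,10], have l₃=1
Σlᵢ = 11 ⇒ odd

m_sum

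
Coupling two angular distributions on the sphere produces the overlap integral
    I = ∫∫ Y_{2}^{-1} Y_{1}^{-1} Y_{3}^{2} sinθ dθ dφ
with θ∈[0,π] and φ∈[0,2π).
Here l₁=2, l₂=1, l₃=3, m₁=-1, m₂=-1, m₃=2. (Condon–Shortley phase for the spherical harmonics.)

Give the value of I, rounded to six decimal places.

0.261169

m-sum 0 ✓  L=6 even ✓  1≤3≤3 ✓
Π(2lᵢ+1) = 5×3×7 = 105
triangle coeff Δ(2,1,3) = 1/105
Σ_t [0,0]: t=0:+1/4 = 1/4
(3j)²=3/35 [(2 1 3; 0 0 0)], sign=-1
Σ_t [0,0]: t=0:+1/12 = 1/12
(3j)²=2/21 [(2 1 3; -1 -1 2)], sign=-1
⇒ 4πI² = 6/7
I = (+1)√(6/7/(4π)) = 0.26116903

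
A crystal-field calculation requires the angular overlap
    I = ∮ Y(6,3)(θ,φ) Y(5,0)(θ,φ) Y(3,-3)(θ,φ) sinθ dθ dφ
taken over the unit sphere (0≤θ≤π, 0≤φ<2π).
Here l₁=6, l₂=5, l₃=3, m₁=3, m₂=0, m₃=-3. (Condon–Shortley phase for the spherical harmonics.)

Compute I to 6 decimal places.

m-sum 0 ✓  L=14 even ✓  1≤3≤11 ✓
Π(2lᵢ+1) = 13×11×7 = 1001
triangle coeff Δ(6,5,3) = 1/675675
Σ_t [3,5]: t=3:−1/8640 t=4:+1/2304 t=5:−1/8640 = 7/34560
(3j)²=7/429 [(6 5 3; 0 0 0)], sign=-1
Σ_t [3,3]: t=3:−1/34560 = -1/34560
(3j)²=4/143 [(6 5 3; 3 0 -3)], sign=-1
⇒ 4πI² = 196/429
I = (+1)√(196/429/(4π)) = 0.19067531

0.190675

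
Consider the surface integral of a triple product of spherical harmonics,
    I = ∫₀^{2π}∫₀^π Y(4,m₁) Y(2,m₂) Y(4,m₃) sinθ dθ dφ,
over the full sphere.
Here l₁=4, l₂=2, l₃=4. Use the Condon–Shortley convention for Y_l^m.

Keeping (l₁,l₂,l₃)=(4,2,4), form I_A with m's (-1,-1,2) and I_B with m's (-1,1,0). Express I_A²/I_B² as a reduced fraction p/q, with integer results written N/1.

l's match ⇒ only the (l;m) 3-j factors differ between A and B.
A: triangle coeff Δ(4,2,4) = 1/13860; Σ_t [0,1]: t=0:+1/240 t=1:−1/96 = -1/160; (3j)²=27/1540 [(4 2 4; -1 -1 2)], sign=-1
B: triangle coeff Δ(4,2,4) = 1/13860; Σ_t [1,2]: t=1:−1/96 t=2:+1/72 = 1/288; (3j)²=1/462 [(4 2 4; -1 1 0)], sign=+1
I_A²/I_B² = (27/1540)/(1/462) = 81/10

81/10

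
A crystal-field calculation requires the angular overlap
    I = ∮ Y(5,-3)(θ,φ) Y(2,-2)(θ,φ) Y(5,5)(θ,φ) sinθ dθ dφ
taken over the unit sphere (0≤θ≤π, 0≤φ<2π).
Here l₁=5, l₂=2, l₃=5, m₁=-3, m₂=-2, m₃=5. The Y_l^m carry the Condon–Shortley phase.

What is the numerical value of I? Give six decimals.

0.088588

m-sum 0 ✓  L=12 even ✓  3≤5≤7 ✓
Π(2lᵢ+1) = 11×5×11 = 605
triangle coeff Δ(5,2,5) = 1/38610
Σ_t [0,2]: t=0:+1/2880 t=1:−1/576 t=2:+1/2880 = -1/960
(3j)²=10/429 [(5 2 5; 0 0 0)], sign=+1
Σ_t [0,0]: t=0:+1/161280 = 1/161280
(3j)²=1/143 [(5 2 5; -3 -2 5)], sign=+1
⇒ 4πI² = 50/507
I = (+1)√(50/507/(4π)) = 0.08858824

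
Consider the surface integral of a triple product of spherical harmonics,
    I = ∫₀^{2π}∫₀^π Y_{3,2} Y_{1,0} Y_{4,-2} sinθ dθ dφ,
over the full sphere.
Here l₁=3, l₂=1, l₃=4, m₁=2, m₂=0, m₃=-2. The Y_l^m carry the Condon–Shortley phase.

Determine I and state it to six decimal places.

m-sum 0 ✓  L=8 even ✓  2≤4≤4 ✓
Π(2lᵢ+1) = 7×3×9 = 189
triangle coeff Δ(3,1,4) = 1/252
Σ_t [0,0]: t=0:+1/36 = 1/36
(3j)²=4/63 [(3 1 4; 0 0 0)], sign=+1
Σ_t [0,0]: t=0:+1/120 = 1/120
(3j)²=1/21 [(3 1 4; 2 0 -2)], sign=+1
⇒ 4πI² = 4/7
I = (+1)√(4/7/(4π)) = 0.21324362

0.213244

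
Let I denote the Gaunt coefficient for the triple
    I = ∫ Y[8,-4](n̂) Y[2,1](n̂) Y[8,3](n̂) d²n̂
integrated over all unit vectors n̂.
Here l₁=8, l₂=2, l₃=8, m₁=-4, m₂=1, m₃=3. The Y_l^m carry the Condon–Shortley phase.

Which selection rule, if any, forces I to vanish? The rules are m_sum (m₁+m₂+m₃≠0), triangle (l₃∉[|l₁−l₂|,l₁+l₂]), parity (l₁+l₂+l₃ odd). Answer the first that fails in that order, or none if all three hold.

m₁+m₂+m₃ = -4 + 1 + 3 = 0  ✓
triangle: |8−2|=6 ≤ l₃=8 ≤ 8+2=10  ✓
parity: l₁+l₂+l₃ = 18 is even  ✓

none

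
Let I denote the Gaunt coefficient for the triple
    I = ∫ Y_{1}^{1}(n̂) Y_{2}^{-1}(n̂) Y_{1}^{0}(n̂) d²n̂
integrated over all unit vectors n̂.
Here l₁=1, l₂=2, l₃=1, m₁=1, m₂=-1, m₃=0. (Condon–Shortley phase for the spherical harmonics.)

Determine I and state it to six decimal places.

Rules hold: Σm=0, L=4 even, 1≤1≤3.
N = 3·5·3 = 45
Δ = 2!·0!·2!/5! = 1/30
Racah Σ t=1..1: t=1:−1/1 = -1/1
⇒ 3j(1 2 1; 0 0 0)² = 2/15, sgn +1
Racah Σ t=0..0: t=0:+1/2 = 1/2
⇒ 3j(1 2 1; 1 -1 0)² = 1/10, sgn -1
4πI² = N·(3j₀)²·(3jₘ)² = 3/5
I = -1·√(0.6/4π) = -0.21850969

-0.218510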